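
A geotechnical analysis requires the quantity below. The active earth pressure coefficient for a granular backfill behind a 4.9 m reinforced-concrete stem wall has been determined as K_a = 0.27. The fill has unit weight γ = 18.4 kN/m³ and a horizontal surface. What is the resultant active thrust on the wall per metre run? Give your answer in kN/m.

59.6 kN/m

P = ½ K_a γ H² = 0.5 × 0.27 × 18.4 × 4.9² = 59.64 kN/m.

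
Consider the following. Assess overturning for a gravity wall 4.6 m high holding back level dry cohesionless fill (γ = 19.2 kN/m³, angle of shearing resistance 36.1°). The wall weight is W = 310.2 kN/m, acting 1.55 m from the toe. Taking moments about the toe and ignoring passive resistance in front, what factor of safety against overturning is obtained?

5.97

K_a = tan²(45° − 36.1°/2) = 0.2585.
P_a = ½K_aγH² = 0.5×0.2585×19.2×4.6² = 52.51 kN/m, acting at H/3 = 1.533 m above the base.
Overturning moment M_o = P_a × H/3 = 52.51 × 1.533 = 80.52.
Resisting moment M_r = W × 1.55 = 310.2 × 1.55 = 480.8.
FS_overturning = M_r/M_o = 480.8/80.52 = 5.972.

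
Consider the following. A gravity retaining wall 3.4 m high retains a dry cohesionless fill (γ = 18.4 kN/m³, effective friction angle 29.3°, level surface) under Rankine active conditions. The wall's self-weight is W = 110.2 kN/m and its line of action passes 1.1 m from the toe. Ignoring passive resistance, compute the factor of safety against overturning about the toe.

2.93

K_a = tan²(45° − 29.3°/2) = 0.3428.
P_a = ½K_aγH² = 0.5×0.3428×18.4×3.4² = 36.46 kN/m, acting at H/3 = 1.133 m above the base.
Overturning moment M_o = P_a × H/3 = 36.46 × 1.133 = 41.32.
Resisting moment M_r = W × 1.1 = 110.2 × 1.1 = 121.2.
FS_overturning = M_r/M_o = 121.2/41.32 = 2.933.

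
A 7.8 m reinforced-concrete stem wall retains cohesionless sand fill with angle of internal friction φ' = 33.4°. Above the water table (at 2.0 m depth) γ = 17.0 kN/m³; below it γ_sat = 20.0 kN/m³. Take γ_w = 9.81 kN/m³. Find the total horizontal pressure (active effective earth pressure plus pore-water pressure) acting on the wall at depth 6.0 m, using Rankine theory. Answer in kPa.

60.9 kPa

K_a = (1 − sin φ)/(1 + sin φ) = 0.2899.
γ' = 20.0 − 9.81 = 10.19 kN/m³.
Effective vertical stress at 6.0 m: σ'_v = 17.0×2.0 + 10.19×4.00 = 74.76 kPa.
σ'_h = K_a σ'_v = 0.2899 × 74.76 = 21.67 kPa; u = γ_w × 4.00 = 39.24 kPa.
Total σ_h = 21.67 + 39.24 = 60.91 kPa.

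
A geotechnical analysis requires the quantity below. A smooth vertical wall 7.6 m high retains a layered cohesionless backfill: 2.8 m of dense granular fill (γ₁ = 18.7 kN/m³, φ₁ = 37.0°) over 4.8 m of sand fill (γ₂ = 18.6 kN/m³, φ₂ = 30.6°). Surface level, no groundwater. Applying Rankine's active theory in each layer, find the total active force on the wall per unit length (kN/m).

K_a1 = tan²(45°−37.0°/2) = 0.2486; K_a2 = tan²(45°−30.6°/2) = 0.3253.
Layer 1: σ at base = K_a1 γ₁ h₁ = 13.02 kPa; P₁ = ½×13.02×2.8 = 18.22.
Layer 2: σ_v at top = γ₁h₁ = 52.36; σ_h top = K_a2×52.36 = 17.04; σ_h base = K_a2×(52.36+18.6×4.8) = 46.08.
P₂ = ½(17.04+46.08)×4.8 = 151.5. Total P_a = 18.22+151.5 = 169.7 kN/m.

170 kN/m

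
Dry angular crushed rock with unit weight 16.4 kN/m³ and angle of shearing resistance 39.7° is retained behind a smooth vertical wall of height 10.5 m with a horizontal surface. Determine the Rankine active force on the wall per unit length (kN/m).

K_a = tan²(45° − φ/2) = 0.2204.
P_a = ½ K_a γ H² = 0.5 × 0.2204 × 16.4 × 10.5² = 199.3 kN/m.

199 kN/m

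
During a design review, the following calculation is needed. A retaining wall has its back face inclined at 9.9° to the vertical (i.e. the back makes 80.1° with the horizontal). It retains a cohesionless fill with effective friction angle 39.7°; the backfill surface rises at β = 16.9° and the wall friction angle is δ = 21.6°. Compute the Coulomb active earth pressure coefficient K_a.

K_a = sin²(α+φ) / [sin²α · sin(α−δ) · (1 + √{sin(φ+δ)sin(φ−β) / (sin(α−δ)sin(α+β))})²].
With α = 80.1°, φ = 39.7°, δ = 21.6°, β = 16.9°: K_a = 0.3410.

0.341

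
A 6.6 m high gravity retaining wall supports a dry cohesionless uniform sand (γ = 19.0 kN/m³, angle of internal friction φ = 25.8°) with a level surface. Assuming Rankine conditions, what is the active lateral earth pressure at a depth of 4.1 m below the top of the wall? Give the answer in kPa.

K_a = (1 − sin φ)/(1 + sin φ) = 0.3935.
σ_h = K_a γ z = 0.3935 × 19.0 × 4.1 = 30.65 kPa.

30.7 kPa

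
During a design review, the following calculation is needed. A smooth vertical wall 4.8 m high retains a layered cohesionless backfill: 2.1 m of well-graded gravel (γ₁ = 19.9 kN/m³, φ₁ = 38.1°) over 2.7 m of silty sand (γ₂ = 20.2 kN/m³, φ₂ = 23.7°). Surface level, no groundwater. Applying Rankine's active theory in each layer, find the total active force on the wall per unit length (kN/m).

K_a1 = tan²(45°−38.1°/2) = 0.2368; K_a2 = tan²(45°−23.7°/2) = 0.4266.
Layer 1: σ at base = K_a1 γ₁ h₁ = 9.897 kPa; P₁ = ½×9.897×2.1 = 10.39.
Layer 2: σ_v at top = γ₁h₁ = 41.79; σ_h top = K_a2×41.79 = 17.83; σ_h base = K_a2×(41.79+20.2×2.7) = 41.09.
P₂ = ½(17.83+41.09)×2.7 = 79.54. Total P_a = 10.39+79.54 = 89.93 kN/m.

89.9 kN/m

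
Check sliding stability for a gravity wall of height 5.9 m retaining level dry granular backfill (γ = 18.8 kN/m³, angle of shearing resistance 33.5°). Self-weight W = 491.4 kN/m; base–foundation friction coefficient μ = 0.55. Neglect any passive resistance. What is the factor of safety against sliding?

2.86

K_a = tan²(45° − 33.5°/2) = 0.2887.
P_a = ½K_aγH² = 0.5×0.2887×18.8×5.9² = 94.47 kN/m, acting at H/3 = 1.967 m above the base.
FS_sliding = μW / P_a = 0.55×491.4 / 94.47 = 2.861.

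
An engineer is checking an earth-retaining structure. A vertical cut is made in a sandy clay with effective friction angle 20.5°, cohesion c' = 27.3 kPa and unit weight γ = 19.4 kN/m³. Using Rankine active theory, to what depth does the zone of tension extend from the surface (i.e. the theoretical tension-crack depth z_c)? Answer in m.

K_a = tan²(45° − 20.5°/2) = 0.4813; √K_a = 0.6937.
The active pressure is zero where K_a γ z = 2c√K_a, so z_c = 2c/(γ√K_a) = 2×27.3/(19.4×0.6937) = 4.057 m.

4.06 m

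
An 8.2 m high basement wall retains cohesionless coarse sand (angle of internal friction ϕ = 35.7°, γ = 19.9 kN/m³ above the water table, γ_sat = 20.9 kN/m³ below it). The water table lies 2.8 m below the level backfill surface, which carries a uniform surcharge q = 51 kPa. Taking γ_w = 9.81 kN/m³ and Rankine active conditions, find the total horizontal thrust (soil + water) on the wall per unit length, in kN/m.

K_a = tan²(45° − φ/2) = 0.2630.
γ' = 20.9 − 9.81 = 11.09 kN/m³. h₂ = H − d_w = 5.4 m.
σ'_h: at surface K_a·q = 13.41; at WT K_a(q+γd_w) = 28.07; at base K_a(q+γd_w+γ'h₂) = 43.82 kPa.
P₁ = ½(13.41+28.07)×2.8 = 58.07; P₂ = ½(28.07+43.82)×5.4 = 194.1; P_w = ½γ_w h₂² = 143.0.
Total = 58.07+194.1+143.0 = 395.2 kN/m.

395 kN/m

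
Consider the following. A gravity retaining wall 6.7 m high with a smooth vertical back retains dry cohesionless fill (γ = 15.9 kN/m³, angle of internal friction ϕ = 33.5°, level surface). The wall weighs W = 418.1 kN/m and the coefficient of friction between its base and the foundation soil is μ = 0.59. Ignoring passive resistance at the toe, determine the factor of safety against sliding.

2.39

K_a = tan²(45° − 33.5°/2) = 0.2887.
P_a = ½K_aγH² = 0.5×0.2887×15.9×6.7² = 103.0 kN/m, acting at H/3 = 2.233 m above the base.
FS_sliding = μW / P_a = 0.59×418.1 / 103.0 = 2.394.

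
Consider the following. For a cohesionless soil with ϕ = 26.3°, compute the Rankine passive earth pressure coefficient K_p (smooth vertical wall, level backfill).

2.59

K_p = (1 + sin φ)/(1 − sin φ) = tan²(45° + 26.3°/2) = 2.591.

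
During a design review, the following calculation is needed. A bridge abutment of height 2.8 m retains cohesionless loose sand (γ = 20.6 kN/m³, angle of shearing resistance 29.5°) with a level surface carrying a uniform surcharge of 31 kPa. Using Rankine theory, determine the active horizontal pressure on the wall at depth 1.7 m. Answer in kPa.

22.5 kPa

K_a = (1 − sin φ)/(1 + sin φ) = 0.3401.
σ_v = γz + q = 20.6 × 1.7 + 31 = 66.02 kPa.
σ_h = K_a σ_v = 0.3401 × 66.02 = 22.45 kPa.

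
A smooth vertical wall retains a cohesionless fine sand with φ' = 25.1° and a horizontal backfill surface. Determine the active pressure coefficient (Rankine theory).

K_a = tan²(45° − φ/2) = tan²(32.45°) = 0.4043.

0.404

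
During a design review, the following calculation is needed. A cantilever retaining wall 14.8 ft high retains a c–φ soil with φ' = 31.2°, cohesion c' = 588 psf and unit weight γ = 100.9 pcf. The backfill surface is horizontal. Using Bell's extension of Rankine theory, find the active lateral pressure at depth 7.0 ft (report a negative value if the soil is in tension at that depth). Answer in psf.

K_a = (1 − sin φ)/(1 + sin φ) = 0.3175.
σ_a = K_a γ z − 2c√K_a = 0.3175×100.9×7.0 − 2×588×0.5635 = -438.4 psf.

-438 psf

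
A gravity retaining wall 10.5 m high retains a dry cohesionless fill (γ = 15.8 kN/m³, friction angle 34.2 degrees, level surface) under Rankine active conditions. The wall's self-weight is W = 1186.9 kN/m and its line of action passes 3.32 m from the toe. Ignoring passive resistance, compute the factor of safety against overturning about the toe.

4.61

K_a = tan²(45° − 34.2°/2) = 0.2803.
P_a = ½K_aγH² = 0.5×0.2803×15.8×10.5² = 244.2 kN/m, acting at H/3 = 3.500 m above the base.
Overturning moment M_o = P_a × H/3 = 244.2 × 3.500 = 854.6.
Resisting moment M_r = W × 3.32 = 1186.9 × 3.32 = 3941.
FS_overturning = M_r/M_o = 3941/854.6 = 4.611.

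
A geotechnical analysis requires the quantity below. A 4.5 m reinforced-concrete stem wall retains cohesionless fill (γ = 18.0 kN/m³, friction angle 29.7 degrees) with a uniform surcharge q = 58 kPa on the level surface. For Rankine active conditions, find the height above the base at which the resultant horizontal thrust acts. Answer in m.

K_a = 0.3374.
Triangular part P₁ = ½K_aγH² = 61.49 at H/3 = 1.500 m; rectangular part P₂ = K_a q H = 88.06 at H/2 = 2.250 m.
ȳ = (P₁·1.500 + P₂·2.250)/(P₁+P₂) = 1.942 m.

1.94 m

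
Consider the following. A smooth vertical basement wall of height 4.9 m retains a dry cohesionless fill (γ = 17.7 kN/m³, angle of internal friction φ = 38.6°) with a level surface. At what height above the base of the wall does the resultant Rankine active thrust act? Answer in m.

K_a = 0.2316.
The pressure distribution is triangular, so the resultant acts at H/3 above the base = 4.9/3 = 1.633 m.

1.63 m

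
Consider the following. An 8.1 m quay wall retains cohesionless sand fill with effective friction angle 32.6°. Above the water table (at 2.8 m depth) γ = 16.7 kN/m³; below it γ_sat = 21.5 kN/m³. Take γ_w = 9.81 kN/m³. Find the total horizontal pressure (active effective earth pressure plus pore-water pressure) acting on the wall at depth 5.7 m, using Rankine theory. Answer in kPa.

52.6 kPa

K_a = (1 − sin φ)/(1 + sin φ) = 0.2997.
γ' = 21.5 − 9.81 = 11.69 kN/m³.
Effective vertical stress at 5.7 m: σ'_v = 16.7×2.8 + 11.69×2.90 = 80.66 kPa.
σ'_h = K_a σ'_v = 0.2997 × 80.66 = 24.18 kPa; u = γ_w × 2.90 = 28.45 kPa.
Total σ_h = 24.18 + 28.45 = 52.63 kPa.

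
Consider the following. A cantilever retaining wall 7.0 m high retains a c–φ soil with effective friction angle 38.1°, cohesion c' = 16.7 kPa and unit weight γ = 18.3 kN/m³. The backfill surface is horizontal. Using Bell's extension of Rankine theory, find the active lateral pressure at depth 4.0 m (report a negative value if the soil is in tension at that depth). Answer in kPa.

1.08 kPa

K_a = (1 − sin φ)/(1 + sin φ) = 0.2368.
σ_a = K_a γ z − 2c√K_a = 0.2368×18.3×4.0 − 2×16.7×0.4867 = 1.082 kPa.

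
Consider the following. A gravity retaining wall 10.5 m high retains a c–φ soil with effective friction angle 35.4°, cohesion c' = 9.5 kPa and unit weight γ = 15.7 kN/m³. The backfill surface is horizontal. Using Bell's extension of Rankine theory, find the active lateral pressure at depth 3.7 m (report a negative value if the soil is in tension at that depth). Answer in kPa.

K_a = (1 − sin φ)/(1 + sin φ) = 0.2664.
σ_a = K_a γ z − 2c√K_a = 0.2664×15.7×3.7 − 2×9.5×0.5161 = 5.668 kPa.

5.67 kPa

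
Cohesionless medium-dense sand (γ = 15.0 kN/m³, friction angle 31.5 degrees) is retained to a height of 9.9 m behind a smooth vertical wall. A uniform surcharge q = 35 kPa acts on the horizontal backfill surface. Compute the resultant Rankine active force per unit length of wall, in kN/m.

K_a = tan²(45° − φ/2) = 0.3136.
Soil triangle: ½ K_a γ H² = 0.5×0.3136×15.0×9.9² = 230.5 kN/m.
Surcharge rectangle: K_a q H = 0.3136×35×9.9 = 108.7 kN/m.
Total = 230.5 + 108.7 = 339.2 kN/m.

339 kN/m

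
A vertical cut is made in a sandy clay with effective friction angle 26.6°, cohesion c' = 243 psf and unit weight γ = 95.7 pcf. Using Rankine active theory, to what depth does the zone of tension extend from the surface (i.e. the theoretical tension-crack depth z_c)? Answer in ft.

8.22 ft

K_a = tan²(45° − 26.6°/2) = 0.3814; √K_a = 0.6176.
The active pressure is zero where K_a γ z = 2c√K_a, so z_c = 2c/(γ√K_a) = 2×243/(95.7×0.6176) = 8.223 ft.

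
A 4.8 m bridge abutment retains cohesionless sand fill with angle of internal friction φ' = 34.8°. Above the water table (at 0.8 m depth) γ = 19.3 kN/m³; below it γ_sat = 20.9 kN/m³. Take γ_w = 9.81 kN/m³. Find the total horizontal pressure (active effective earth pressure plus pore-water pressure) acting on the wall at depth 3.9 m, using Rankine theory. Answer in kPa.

44.0 kPa

K_a = (1 − sin φ)/(1 + sin φ) = 0.2733.
γ' = 20.9 − 9.81 = 11.09 kN/m³.
Effective vertical stress at 3.9 m: σ'_v = 19.3×0.8 + 11.09×3.10 = 49.82 kPa.
σ'_h = K_a σ'_v = 0.2733 × 49.82 = 13.62 kPa; u = γ_w × 3.10 = 30.41 kPa.
Total σ_h = 13.62 + 30.41 = 44.03 kPa.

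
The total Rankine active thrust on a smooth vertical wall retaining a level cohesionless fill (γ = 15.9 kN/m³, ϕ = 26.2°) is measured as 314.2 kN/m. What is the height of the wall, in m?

10.1 m

K_a = 0.3874. P_a = ½ K_a γ H² ⇒ H = √(2P_a/(K_a γ)).
H = √(2×314.2/(0.3874×15.9)) = 10.10 m.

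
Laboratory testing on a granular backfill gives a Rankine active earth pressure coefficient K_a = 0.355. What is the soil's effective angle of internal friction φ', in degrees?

K_a = tan²(45° − φ/2) ⇒ 45° − φ/2 = arctan(√0.355) = 30.79°.
φ = 2(45° − 30.79°) = 28.43°.

28.4°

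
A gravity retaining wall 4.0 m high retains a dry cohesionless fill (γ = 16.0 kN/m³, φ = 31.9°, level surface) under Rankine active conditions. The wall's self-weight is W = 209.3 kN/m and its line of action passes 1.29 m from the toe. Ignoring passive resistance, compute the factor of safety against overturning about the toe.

5.13

K_a = tan²(45° − 31.9°/2) = 0.3085.
P_a = ½K_aγH² = 0.5×0.3085×16.0×4.0² = 39.49 kN/m, acting at H/3 = 1.333 m above the base.
Overturning moment M_o = P_a × H/3 = 39.49 × 1.333 = 52.65.
Resisting moment M_r = W × 1.29 = 209.3 × 1.29 = 270.0.
FS_overturning = M_r/M_o = 270.0/52.65 = 5.128.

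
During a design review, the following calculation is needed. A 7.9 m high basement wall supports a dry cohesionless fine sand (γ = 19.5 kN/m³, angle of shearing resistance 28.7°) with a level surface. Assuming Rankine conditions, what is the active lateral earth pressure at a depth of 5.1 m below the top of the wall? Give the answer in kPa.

34.9 kPa

K_a = (1 − sin φ)/(1 + sin φ) = 0.3511.
σ_h = K_a γ z = 0.3511 × 19.5 × 5.1 = 34.92 kPa.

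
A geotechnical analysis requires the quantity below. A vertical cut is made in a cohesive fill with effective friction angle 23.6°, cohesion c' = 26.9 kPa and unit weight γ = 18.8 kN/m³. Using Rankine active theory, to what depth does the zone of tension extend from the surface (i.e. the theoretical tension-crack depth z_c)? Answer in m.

4.37 m

K_a = tan²(45° − 23.6°/2) = 0.4282; √K_a = 0.6544.
The active pressure is zero where K_a γ z = 2c√K_a, so z_c = 2c/(γ√K_a) = 2×26.9/(18.8×0.6544) = 4.373 m.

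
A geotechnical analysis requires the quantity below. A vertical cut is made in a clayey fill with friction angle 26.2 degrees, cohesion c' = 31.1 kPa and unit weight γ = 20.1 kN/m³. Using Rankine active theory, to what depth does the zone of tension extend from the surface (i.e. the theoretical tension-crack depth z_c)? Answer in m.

K_a = tan²(45° − 26.2°/2) = 0.3874; √K_a = 0.6224.
The active pressure is zero where K_a γ z = 2c√K_a, so z_c = 2c/(γ√K_a) = 2×31.1/(20.1×0.6224) = 4.972 m.

4.97 m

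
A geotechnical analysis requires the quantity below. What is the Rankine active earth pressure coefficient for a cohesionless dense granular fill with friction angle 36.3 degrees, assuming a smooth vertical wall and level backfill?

K_a = (1 − sin φ)/(1 + sin φ) = (1 − sin 36.3°)/(1 + sin 36.3°) = 0.2563.

0.256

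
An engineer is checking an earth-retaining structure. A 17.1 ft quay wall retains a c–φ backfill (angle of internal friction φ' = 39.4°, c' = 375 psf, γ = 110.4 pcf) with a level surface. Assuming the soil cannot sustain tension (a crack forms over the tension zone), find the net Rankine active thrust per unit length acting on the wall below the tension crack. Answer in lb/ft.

K_a = 0.2234; √K_a = 0.4727.
Tension-crack depth z_c = 2c/(γ√K_a) = 2×375/(110.4×0.4727) = 14.37 ft.
σ_a at base = K_a γ H − 2c√K_a = 0.2234×110.4×17.1 − 2×375×0.4727 = 67.30 psf.
P_a = ½ × 67.30 × (H − z_c) = 0.5×67.30×2.728 = 91.81 lb/ft.

91.8 lb/ft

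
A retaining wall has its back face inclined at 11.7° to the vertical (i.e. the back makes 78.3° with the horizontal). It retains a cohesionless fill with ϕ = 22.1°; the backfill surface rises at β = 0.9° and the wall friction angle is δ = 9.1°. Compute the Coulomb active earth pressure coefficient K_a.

0.512

K_a = sin²(α+φ) / [sin²α · sin(α−δ) · (1 + √{sin(φ+δ)sin(φ−β) / (sin(α−δ)sin(α+β))})²].
With α = 78.3°, φ = 22.1°, δ = 9.1°, β = 0.9°: K_a = 0.5121.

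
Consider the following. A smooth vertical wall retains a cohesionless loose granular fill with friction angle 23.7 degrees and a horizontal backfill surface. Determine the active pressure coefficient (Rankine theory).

K_a = tan²(45° − φ/2) = tan²(33.15°) = 0.4266.

0.427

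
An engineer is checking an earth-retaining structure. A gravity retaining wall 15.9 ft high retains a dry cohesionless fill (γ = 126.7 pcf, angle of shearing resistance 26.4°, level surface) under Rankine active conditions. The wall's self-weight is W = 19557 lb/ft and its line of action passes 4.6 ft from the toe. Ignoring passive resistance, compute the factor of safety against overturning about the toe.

K_a = tan²(45° − 26.4°/2) = 0.3844.
P_a = ½K_aγH² = 0.5×0.3844×126.7×15.9² = 6157 lb/ft, acting at H/3 = 5.300 ft above the base.
Overturning moment M_o = P_a × H/3 = 6157 × 5.300 = 32630.
Resisting moment M_r = W × 4.6 = 19557 × 4.6 = 89960.
FS_overturning = M_r/M_o = 89960/32630 = 2.757.

2.76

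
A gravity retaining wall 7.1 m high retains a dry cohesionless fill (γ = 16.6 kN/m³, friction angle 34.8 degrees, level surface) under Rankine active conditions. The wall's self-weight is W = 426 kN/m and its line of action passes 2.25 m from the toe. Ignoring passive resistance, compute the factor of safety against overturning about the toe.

3.54

K_a = tan²(45° − 34.8°/2) = 0.2733.
P_a = ½K_aγH² = 0.5×0.2733×16.6×7.1² = 114.4 kN/m, acting at H/3 = 2.367 m above the base.
Overturning moment M_o = P_a × H/3 = 114.4 × 2.367 = 270.6.
Resisting moment M_r = W × 2.25 = 426 × 2.25 = 958.5.
FS_overturning = M_r/M_o = 958.5/270.6 = 3.542.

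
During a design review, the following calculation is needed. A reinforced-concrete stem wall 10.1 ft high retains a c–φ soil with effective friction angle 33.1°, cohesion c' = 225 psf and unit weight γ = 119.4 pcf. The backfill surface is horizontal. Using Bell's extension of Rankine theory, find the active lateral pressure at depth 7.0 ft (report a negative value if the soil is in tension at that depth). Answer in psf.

K_a = (1 − sin φ)/(1 + sin φ) = 0.2936.
σ_a = K_a γ z − 2c√K_a = 0.2936×119.4×7.0 − 2×225×0.5418 = 1.549 psf.

1.55 psf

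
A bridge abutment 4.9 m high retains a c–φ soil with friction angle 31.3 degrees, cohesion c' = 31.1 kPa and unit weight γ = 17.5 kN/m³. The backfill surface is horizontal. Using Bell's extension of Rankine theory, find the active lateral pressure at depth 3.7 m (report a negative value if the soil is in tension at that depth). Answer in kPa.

K_a = (1 − sin φ)/(1 + sin φ) = 0.3162.
σ_a = K_a γ z − 2c√K_a = 0.3162×17.5×3.7 − 2×31.1×0.5623 = -14.50 kPa.

-14.5 kPa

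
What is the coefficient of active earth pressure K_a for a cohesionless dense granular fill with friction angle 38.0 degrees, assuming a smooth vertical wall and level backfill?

0.238

K_a = (1 − sin φ)/(1 + sin φ) = (1 − sin 38.0°)/(1 + sin 38.0°) = 0.2379.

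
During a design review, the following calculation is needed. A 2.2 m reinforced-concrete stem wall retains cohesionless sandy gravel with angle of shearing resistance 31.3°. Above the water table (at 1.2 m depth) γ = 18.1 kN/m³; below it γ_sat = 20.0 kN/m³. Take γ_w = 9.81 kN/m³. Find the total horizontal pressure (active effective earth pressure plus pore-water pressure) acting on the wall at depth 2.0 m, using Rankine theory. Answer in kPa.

K_a = (1 − sin φ)/(1 + sin φ) = 0.3162.
γ' = 20.0 − 9.81 = 10.19 kN/m³.
Effective vertical stress at 2.0 m: σ'_v = 18.1×1.2 + 10.19×0.800 = 29.87 kPa.
σ'_h = K_a σ'_v = 0.3162 × 29.87 = 9.446 kPa; u = γ_w × 0.800 = 7.848 kPa.
Total σ_h = 9.446 + 7.848 = 17.29 kPa.

17.3 kPa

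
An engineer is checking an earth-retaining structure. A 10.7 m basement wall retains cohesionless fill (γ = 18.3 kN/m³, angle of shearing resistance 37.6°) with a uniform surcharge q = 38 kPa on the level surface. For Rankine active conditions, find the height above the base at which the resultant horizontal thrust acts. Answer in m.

4.07 m

K_a = 0.2421.
Triangular part P₁ = ½K_aγH² = 253.6 at H/3 = 3.567 m; rectangular part P₂ = K_a q H = 98.45 at H/2 = 5.350 m.
ȳ = (P₁·3.567 + P₂·5.350)/(P₁+P₂) = 4.065 m.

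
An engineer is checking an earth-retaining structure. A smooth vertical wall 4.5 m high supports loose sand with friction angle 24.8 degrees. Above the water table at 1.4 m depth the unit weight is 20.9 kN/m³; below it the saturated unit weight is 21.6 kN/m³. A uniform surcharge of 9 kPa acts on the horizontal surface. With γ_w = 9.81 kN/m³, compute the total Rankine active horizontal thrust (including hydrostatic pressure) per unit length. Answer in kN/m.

K_a = tan²(45° − φ/2) = 0.4090.
γ' = 21.6 − 9.81 = 11.79 kN/m³. h₂ = H − d_w = 3.1 m.
σ'_h: at surface K_a·q = 3.681; at WT K_a(q+γd_w) = 15.65; at base K_a(q+γd_w+γ'h₂) = 30.60 kPa.
P₁ = ½(3.681+15.65)×1.4 = 13.53; P₂ = ½(15.65+30.60)×3.1 = 71.68; P_w = ½γ_w h₂² = 47.14.
Total = 13.53+71.68+47.14 = 132.3 kN/m.

132 kN/m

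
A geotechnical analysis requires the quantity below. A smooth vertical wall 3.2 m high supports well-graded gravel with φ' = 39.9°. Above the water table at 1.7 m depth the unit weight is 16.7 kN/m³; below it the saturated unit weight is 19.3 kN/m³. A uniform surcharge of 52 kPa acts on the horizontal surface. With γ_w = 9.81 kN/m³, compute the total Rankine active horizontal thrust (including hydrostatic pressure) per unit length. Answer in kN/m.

64.3 kN/m

K_a = tan²(45° − φ/2) = 0.2184.
γ' = 19.3 − 9.81 = 9.490 kN/m³. h₂ = H − d_w = 1.5 m.
σ'_h: at surface K_a·q = 11.36; at WT K_a(q+γd_w) = 17.56; at base K_a(q+γd_w+γ'h₂) = 20.67 kPa.
P₁ = ½(11.36+17.56)×1.7 = 24.58; P₂ = ½(17.56+20.67)×1.5 = 28.67; P_w = ½γ_w h₂² = 11.04.
Total = 24.58+28.67+11.04 = 64.29 kN/m.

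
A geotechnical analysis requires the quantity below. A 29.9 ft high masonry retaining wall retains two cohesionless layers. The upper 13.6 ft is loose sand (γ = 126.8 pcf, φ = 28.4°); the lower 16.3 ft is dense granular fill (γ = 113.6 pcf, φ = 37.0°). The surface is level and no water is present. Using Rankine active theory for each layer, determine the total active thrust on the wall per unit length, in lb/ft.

14900 lb/ft

K_a1 = tan²(45°−28.4°/2) = 0.3554; K_a2 = tan²(45°−37.0°/2) = 0.2486.
Layer 1: σ at base = K_a1 γ₁ h₁ = 612.8 psf; P₁ = ½×612.8×13.6 = 4167.
Layer 2: σ_v at top = γ₁h₁ = 1724; σ_h top = K_a2×1724 = 428.7; σ_h base = K_a2×(1724+113.6×16.3) = 889.0.
P₂ = ½(428.7+889.0)×16.3 = 10740. Total P_a = 4167+10740 = 14910 lb/ft.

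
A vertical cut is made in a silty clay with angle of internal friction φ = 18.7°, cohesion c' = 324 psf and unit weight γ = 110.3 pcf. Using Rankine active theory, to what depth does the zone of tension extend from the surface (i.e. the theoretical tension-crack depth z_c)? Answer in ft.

K_a = tan²(45° − 18.7°/2) = 0.5144; √K_a = 0.7173.
The active pressure is zero where K_a γ z = 2c√K_a, so z_c = 2c/(γ√K_a) = 2×324/(110.3×0.7173) = 8.191 ft.

8.19 ft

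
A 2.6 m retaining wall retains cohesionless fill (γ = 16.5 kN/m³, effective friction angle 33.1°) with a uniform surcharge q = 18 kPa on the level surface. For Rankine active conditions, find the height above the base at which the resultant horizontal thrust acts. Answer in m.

1.06 m

K_a = 0.2936.
Triangular part P₁ = ½K_aγH² = 16.37 at H/3 = 0.8667 m; rectangular part P₂ = K_a q H = 13.74 at H/2 = 1.300 m.
ȳ = (P₁·0.8667 + P₂·1.300)/(P₁+P₂) = 1.064 m.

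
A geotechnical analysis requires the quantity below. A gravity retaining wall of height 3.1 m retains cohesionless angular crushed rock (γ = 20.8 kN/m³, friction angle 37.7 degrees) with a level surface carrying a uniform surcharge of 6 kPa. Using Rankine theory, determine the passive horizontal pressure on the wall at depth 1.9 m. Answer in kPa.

K_p = (1 + sin φ)/(1 − sin φ) = 4.148.
σ_v = γz + q = 20.8 × 1.9 + 6 = 45.52 kPa.
σ_h = K_p σ_v = 4.148 × 45.52 = 188.8 kPa.

189 kPa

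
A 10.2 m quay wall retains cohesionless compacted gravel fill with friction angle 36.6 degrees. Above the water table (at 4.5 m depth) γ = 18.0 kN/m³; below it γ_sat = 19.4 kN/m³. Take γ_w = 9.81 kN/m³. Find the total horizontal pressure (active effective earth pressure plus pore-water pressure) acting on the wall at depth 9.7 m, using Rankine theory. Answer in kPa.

84.1 kPa

K_a = (1 − sin φ)/(1 + sin φ) = 0.2530.
γ' = 19.4 − 9.81 = 9.590 kN/m³.
Effective vertical stress at 9.7 m: σ'_v = 18.0×4.5 + 9.590×5.20 = 130.9 kPa.
σ'_h = K_a σ'_v = 0.2530 × 130.9 = 33.10 kPa; u = γ_w × 5.20 = 51.01 kPa.
Total σ_h = 33.10 + 51.01 = 84.12 kPa.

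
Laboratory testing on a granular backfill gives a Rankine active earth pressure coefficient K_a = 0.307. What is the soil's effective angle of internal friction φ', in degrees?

K_a = tan²(45° − φ/2) ⇒ 45° − φ/2 = arctan(√0.307) = 28.99°.
φ = 2(45° − 28.99°) = 32.02°.

32.0°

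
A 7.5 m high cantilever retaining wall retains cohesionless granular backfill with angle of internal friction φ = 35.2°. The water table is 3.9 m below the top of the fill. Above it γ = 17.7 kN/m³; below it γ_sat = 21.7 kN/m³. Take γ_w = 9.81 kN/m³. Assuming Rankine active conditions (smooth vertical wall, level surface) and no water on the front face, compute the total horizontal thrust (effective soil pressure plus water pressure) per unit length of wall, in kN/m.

K_a = tan²(45° − φ/2) = 0.2687.
γ' = 21.7 − 9.81 = 11.89 kN/m³. Depth below WT = 3.6 m.
σ'_h at WT = K_a γ d_w = 18.55 kPa; at base = 18.55 + K_a γ' × 3.6 = 30.05 kPa.
P₁ (0–3.9 m) = ½×18.55×3.9 = 36.17. P₂ (3.9–7.5 m) = ½(18.55+30.05)×3.6 = 87.47.
P_w = ½ γ_w h₂² = 0.5×9.81×3.6² = 63.57. Total = 36.17+87.47+63.57 = 187.2 kN/m.

187 kN/m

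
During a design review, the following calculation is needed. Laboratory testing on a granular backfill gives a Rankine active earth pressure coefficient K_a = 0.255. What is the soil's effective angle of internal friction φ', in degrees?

K_a = tan²(45° − φ/2) ⇒ 45° − φ/2 = arctan(√0.255) = 26.79°.
φ = 2(45° − 26.79°) = 36.41°.

36.4°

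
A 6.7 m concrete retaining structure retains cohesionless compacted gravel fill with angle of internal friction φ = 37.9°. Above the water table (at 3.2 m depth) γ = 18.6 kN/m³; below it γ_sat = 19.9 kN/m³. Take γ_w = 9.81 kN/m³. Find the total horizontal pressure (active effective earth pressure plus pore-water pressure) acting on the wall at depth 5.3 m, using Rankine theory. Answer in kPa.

K_a = (1 − sin φ)/(1 + sin φ) = 0.2389.
γ' = 19.9 − 9.81 = 10.09 kN/m³.
Effective vertical stress at 5.3 m: σ'_v = 18.6×3.2 + 10.09×2.10 = 80.71 kPa.
σ'_h = K_a σ'_v = 0.2389 × 80.71 = 19.28 kPa; u = γ_w × 2.10 = 20.60 kPa.
Total σ_h = 19.28 + 20.60 = 39.89 kPa.

39.9 kPa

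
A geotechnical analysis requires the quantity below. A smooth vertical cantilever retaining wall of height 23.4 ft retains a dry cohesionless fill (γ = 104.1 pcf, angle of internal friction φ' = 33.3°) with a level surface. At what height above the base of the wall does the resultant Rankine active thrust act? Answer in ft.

K_a = 0.2911.
The pressure distribution is triangular, so the resultant acts at H/3 above the base = 23.4/3 = 7.800 ft.

7.80 ft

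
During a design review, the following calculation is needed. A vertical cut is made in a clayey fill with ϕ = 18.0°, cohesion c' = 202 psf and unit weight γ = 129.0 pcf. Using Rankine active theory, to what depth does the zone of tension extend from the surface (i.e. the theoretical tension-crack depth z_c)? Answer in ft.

K_a = tan²(45° − 18.0°/2) = 0.5279; √K_a = 0.7265.
The active pressure is zero where K_a γ z = 2c√K_a, so z_c = 2c/(γ√K_a) = 2×202/(129.0×0.7265) = 4.311 ft.

4.31 ft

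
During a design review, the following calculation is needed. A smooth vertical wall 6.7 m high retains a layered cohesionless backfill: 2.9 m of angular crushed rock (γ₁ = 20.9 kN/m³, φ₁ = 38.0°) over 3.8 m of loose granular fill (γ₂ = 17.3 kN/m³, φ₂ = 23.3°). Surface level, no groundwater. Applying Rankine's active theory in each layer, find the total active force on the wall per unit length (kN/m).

175 kN/m

K_a1 = tan²(45°−38.0°/2) = 0.2379; K_a2 = tan²(45°−23.3°/2) = 0.4331.
Layer 1: σ at base = K_a1 γ₁ h₁ = 14.42 kPa; P₁ = ½×14.42×2.9 = 20.91.
Layer 2: σ_v at top = γ₁h₁ = 60.61; σ_h top = K_a2×60.61 = 26.25; σ_h base = K_a2×(60.61+17.3×3.8) = 54.73.
P₂ = ½(26.25+54.73)×3.8 = 153.9. Total P_a = 20.91+153.9 = 174.8 kN/m.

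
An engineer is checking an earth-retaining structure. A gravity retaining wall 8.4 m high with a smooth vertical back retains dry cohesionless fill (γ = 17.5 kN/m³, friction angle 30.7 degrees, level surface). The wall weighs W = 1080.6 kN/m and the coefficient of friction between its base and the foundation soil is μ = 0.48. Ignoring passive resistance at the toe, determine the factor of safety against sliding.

K_a = tan²(45° − 30.7°/2) = 0.3240.
P_a = ½K_aγH² = 0.5×0.3240×17.5×8.4² = 200.1 kN/m, acting at H/3 = 2.800 m above the base.
FS_sliding = μW / P_a = 0.48×1080.6 / 200.1 = 2.593.

2.59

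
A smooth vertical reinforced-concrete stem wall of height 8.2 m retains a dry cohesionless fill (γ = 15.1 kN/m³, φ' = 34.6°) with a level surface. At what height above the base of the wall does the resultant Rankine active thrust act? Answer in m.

2.73 m

K_a = 0.2756.
The pressure distribution is triangular, so the resultant acts at H/3 above the base = 8.2/3 = 2.733 m.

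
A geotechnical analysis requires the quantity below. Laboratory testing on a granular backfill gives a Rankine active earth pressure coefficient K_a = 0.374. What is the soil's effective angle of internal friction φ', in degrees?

27.1°

K_a = tan²(45° − φ/2) ⇒ 45° − φ/2 = arctan(√0.374) = 31.45°.
φ = 2(45° − 31.45°) = 27.10°.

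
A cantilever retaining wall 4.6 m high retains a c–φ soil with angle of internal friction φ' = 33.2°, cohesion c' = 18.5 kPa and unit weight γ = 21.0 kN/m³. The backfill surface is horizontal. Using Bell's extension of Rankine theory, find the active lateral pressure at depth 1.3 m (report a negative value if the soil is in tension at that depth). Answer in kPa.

-12.0 kPa

K_a = (1 − sin φ)/(1 + sin φ) = 0.2924.
σ_a = K_a γ z − 2c√K_a = 0.2924×21.0×1.3 − 2×18.5×0.5407 = -12.02 kPa.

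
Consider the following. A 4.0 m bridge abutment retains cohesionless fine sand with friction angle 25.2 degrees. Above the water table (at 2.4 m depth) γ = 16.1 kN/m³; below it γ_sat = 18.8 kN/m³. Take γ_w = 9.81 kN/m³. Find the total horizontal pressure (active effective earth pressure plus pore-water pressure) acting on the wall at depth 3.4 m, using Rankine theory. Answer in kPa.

29.0 kPa

K_a = (1 − sin φ)/(1 + sin φ) = 0.4027.
γ' = 18.8 − 9.81 = 8.990 kN/m³.
Effective vertical stress at 3.4 m: σ'_v = 16.1×2.4 + 8.990×1.00 = 47.63 kPa.
σ'_h = K_a σ'_v = 0.4027 × 47.63 = 19.18 kPa; u = γ_w × 1.00 = 9.810 kPa.
Total σ_h = 19.18 + 9.810 = 28.99 kPa.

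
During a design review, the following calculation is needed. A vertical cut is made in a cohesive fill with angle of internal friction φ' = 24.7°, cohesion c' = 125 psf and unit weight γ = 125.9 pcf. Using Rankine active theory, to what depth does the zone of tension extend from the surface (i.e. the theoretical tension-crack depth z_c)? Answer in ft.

K_a = tan²(45° − 24.7°/2) = 0.4106; √K_a = 0.6408.
The active pressure is zero where K_a γ z = 2c√K_a, so z_c = 2c/(γ√K_a) = 2×125/(125.9×0.6408) = 3.099 ft.

3.10 ft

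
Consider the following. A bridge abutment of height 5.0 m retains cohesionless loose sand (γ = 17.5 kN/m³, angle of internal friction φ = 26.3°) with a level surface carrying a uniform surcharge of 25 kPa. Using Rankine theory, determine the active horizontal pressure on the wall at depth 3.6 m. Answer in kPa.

34.0 kPa

K_a = (1 − sin φ)/(1 + sin φ) = 0.3859.
σ_v = γz + q = 17.5 × 3.6 + 25 = 88.00 kPa.
σ_h = K_a σ_v = 0.3859 × 88.00 = 33.96 kPa.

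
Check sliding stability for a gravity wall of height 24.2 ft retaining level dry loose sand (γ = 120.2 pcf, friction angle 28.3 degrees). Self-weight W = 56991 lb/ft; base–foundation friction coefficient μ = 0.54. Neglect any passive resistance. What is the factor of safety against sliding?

K_a = tan²(45° − 28.3°/2) = 0.3568.
P_a = ½K_aγH² = 0.5×0.3568×120.2×24.2² = 12560 lb/ft, acting at H/3 = 8.067 ft above the base.
FS_sliding = μW / P_a = 0.54×56991 / 12560 = 2.451.

2.45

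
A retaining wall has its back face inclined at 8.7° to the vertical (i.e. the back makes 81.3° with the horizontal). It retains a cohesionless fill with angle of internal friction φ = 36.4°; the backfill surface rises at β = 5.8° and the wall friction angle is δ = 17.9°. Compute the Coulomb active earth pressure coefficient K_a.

K_a = sin²(α+φ) / [sin²α · sin(α−δ) · (1 + √{sin(φ+δ)sin(φ−β) / (sin(α−δ)sin(α+β))})²].
With α = 81.3°, φ = 36.4°, δ = 17.9°, β = 5.8°: K_a = 0.3178.

0.318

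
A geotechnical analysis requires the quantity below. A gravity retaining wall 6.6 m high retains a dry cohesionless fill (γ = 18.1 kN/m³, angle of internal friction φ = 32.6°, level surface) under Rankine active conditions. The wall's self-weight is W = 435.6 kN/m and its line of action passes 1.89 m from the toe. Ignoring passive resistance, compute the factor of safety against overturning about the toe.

K_a = tan²(45° − 32.6°/2) = 0.2997.
P_a = ½K_aγH² = 0.5×0.2997×18.1×6.6² = 118.2 kN/m, acting at H/3 = 2.200 m above the base.
Overturning moment M_o = P_a × H/3 = 118.2 × 2.200 = 260.0.
Resisting moment M_r = W × 1.89 = 435.6 × 1.89 = 823.3.
FS_overturning = M_r/M_o = 823.3/260.0 = 3.167.

3.17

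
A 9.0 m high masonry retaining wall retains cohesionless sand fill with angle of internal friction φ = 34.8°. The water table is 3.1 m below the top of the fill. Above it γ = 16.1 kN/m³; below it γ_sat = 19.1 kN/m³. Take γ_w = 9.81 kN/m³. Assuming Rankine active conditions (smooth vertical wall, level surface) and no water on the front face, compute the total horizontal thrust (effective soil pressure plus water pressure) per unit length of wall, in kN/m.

K_a = tan²(45° − φ/2) = 0.2733.
γ' = 19.1 − 9.81 = 9.290 kN/m³. Depth below WT = 5.9 m.
σ'_h at WT = K_a γ d_w = 13.64 kPa; at base = 13.64 + K_a γ' × 5.9 = 28.62 kPa.
P₁ (0–3.1 m) = ½×13.64×3.1 = 21.14. P₂ (3.1–9.0 m) = ½(13.64+28.62)×5.9 = 124.7.
P_w = ½ γ_w h₂² = 0.5×9.81×5.9² = 170.7. Total = 21.14+124.7+170.7 = 316.6 kN/m.

317 kN/m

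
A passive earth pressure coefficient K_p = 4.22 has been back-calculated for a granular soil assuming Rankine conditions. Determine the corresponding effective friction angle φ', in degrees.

K_p = (1+sin φ)/(1−sin φ) ⇒ sin φ = (K_p − 1)/(K_p + 1) = 0.6169.
φ = arcsin(0.6169) = 38.09°.

38.1°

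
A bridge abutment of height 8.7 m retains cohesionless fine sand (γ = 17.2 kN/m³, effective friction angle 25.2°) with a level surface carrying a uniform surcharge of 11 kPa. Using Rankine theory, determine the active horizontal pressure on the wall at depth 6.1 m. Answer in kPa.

46.7 kPa

K_a = (1 − sin φ)/(1 + sin φ) = 0.4027.
σ_v = γz + q = 17.2 × 6.1 + 11 = 115.9 kPa.
σ_h = K_a σ_v = 0.4027 × 115.9 = 46.69 kPa.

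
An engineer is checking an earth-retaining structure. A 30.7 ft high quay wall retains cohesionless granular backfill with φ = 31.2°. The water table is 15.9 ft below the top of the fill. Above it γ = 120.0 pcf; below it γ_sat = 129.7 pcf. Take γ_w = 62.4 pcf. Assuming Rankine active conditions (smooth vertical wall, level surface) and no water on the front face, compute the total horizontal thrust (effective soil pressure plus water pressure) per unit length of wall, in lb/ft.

K_a = tan²(45° − φ/2) = 0.3175.
γ' = 129.7 − 62.4 = 67.30 pcf. Depth below WT = 14.8 ft.
σ'_h at WT = K_a γ d_w = 605.8 psf; at base = 605.8 + K_a γ' × 14.8 = 922.0 psf.
P₁ (0–15.9 ft) = ½×605.8×15.9 = 4816. P₂ (15.9–30.7 ft) = ½(605.8+922.0)×14.8 = 11310.
P_w = ½ γ_w h₂² = 0.5×62.4×14.8² = 6834. Total = 4816+11310+6834 = 22960 lb/ft.

23000 lb/ft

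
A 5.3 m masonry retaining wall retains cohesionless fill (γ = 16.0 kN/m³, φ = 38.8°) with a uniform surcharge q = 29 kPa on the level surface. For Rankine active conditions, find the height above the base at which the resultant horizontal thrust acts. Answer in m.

2.13 m

K_a = 0.2296.
Triangular part P₁ = ½K_aγH² = 51.59 at H/3 = 1.767 m; rectangular part P₂ = K_a q H = 35.28 at H/2 = 2.650 m.
ȳ = (P₁·1.767 + P₂·2.650)/(P₁+P₂) = 2.125 m.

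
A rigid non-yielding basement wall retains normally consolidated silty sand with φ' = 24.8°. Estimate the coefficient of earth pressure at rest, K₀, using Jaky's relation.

0.581

K₀ = 1 − sin φ' = 1 − sin 24.8° = 0.5805.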